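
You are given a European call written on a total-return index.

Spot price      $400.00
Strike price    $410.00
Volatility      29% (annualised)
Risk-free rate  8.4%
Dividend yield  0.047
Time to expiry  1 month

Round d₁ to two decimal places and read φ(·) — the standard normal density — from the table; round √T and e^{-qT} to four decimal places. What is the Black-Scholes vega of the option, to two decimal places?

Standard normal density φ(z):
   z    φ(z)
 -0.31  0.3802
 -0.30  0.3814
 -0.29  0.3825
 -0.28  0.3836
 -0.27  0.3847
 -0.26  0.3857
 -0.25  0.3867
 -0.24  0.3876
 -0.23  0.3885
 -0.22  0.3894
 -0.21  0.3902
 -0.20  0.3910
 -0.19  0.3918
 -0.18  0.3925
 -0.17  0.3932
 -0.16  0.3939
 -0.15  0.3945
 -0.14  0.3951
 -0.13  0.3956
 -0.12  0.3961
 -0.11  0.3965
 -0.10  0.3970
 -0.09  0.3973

44.79

σ√T = 0.29 × 0.2887 = 0.0837
d₁ = [ln(400/410) + (0.084 − 0.047 + ½·0.29²)·0.08333] / (σ√T) = (-0.0247 + 0.0066) / 0.0837 = -0.2163 ⇒ -0.22
√T = √0.08333 = 0.2887
φ(d₁) = φ(-0.22) = 0.3894
exp(−qT) = exp(−0.047·0.08333) = 0.9961
vega = S·exp(−qT)·φ(d₁)·√T = 400·0.9961·0.3894·0.2887 = 44.7925
(Call and put vega coincide under Black-Scholes.)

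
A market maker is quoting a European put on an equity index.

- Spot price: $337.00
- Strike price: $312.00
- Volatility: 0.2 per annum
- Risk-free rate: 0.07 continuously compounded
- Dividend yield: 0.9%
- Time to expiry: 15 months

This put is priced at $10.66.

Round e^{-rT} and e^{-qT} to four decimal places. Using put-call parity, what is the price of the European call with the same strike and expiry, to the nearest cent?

exp(−qT) = exp(−0.009·1.25) = 0.9888;  exp(−rT) = exp(−0.07·1.25) = 0.9162
Put-call parity: C − P = S·e^(−qT) − K·e^(−rT) = 337·0.9888 − 312·0.9162 = 333.2256 − 285.8544 = 47.3712
C = P + (C − P) = 10.66 + (47.3712) = 58.0312

$58.03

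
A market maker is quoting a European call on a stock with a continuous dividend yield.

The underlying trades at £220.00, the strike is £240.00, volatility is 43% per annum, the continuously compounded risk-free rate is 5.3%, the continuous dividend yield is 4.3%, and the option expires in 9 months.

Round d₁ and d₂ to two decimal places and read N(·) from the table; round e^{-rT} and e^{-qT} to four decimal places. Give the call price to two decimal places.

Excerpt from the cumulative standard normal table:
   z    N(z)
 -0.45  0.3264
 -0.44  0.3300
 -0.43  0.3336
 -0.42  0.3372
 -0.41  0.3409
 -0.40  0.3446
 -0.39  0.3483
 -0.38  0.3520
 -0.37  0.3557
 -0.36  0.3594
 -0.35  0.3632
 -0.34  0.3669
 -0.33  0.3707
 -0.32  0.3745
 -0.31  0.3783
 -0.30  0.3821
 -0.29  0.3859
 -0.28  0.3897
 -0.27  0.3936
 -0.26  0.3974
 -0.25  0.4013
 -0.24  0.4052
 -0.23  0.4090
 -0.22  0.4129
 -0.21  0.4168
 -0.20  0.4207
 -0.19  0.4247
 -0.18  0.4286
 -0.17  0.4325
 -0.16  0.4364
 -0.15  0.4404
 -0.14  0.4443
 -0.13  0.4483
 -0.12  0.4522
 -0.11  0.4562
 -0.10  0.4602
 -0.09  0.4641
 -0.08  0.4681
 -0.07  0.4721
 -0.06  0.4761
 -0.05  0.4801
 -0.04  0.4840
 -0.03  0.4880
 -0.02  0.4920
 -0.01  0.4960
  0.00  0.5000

T = 0.75;  σ√T = 0.3724
d₁ = [ln(220/240) + (0.053 − 0.043 + 0.43²/2)·0.75] / 0.3724 = [-0.0870 + 0.0768] / 0.3724 = -0.0273 ≈ -0.03
d₂ = d₁ − σ√T = -0.0273 − 0.3724 = -0.3997 ≈ -0.40
exp(−qT) = exp(−0.043·0.75) = 0.9683;  exp(−rT) = exp(−0.053·0.75) = 0.9610
C = 220·0.9683·N(-0.03) − 240·0.9610·N(-0.40) = 220·0.9683·0.4880 − 240·0.9610·0.3446 = 103.9567 − 79.4785 = 24.4781

£24.48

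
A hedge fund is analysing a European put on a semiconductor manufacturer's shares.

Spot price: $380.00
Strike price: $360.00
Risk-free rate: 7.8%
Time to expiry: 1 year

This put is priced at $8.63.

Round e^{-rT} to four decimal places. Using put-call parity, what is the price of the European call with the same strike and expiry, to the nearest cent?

$55.63

e^(−rT) = e^(−0.078·1) = 0.9250
Put-call parity: C − P = S − K·e^(−rT) = 380 − 360·0.9250 = 380 − 333.0000 = 47.0000
C = P + (C − P) = 8.63 + (47.0000) = 55.6300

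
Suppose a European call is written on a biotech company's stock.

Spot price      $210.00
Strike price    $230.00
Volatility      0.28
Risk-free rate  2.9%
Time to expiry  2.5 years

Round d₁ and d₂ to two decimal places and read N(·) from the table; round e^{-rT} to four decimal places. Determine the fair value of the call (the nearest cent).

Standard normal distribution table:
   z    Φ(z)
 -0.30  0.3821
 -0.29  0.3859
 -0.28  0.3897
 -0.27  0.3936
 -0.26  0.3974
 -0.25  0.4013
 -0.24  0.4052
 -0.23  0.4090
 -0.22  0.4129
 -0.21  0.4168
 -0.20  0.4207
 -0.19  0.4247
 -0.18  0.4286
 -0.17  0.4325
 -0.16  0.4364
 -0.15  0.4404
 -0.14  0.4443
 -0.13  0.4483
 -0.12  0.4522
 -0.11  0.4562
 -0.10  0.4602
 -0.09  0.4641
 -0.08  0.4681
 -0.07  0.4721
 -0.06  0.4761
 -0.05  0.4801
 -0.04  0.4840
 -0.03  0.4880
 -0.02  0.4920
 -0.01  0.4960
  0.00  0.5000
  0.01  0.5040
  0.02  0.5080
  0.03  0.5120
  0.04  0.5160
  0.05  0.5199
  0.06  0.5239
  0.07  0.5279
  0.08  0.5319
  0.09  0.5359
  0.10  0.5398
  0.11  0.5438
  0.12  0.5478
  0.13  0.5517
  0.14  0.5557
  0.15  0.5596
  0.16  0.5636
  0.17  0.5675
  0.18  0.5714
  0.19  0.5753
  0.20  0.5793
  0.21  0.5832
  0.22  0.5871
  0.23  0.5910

σ√T = 0.28·√2.5 = 0.4427
d₁ = [ln(210/230) + (0.029 + 0.28²/2)·2.5] / 0.4427 = [-0.0910 + 0.1705] / 0.4427 = 0.1796 which rounds to 0.18
d₂ = d₁ − σ√T = 0.1796 − 0.4427 = -0.2631 which rounds to -0.26
exp(−rT) = exp(−0.029·2.5) = 0.9301
C = 210·N(0.18) − 230·0.9301·N(-0.26) = 210·0.5714 − 230·0.9301·0.3974 = 119.9940 − 85.0130 = 34.9810

$34.98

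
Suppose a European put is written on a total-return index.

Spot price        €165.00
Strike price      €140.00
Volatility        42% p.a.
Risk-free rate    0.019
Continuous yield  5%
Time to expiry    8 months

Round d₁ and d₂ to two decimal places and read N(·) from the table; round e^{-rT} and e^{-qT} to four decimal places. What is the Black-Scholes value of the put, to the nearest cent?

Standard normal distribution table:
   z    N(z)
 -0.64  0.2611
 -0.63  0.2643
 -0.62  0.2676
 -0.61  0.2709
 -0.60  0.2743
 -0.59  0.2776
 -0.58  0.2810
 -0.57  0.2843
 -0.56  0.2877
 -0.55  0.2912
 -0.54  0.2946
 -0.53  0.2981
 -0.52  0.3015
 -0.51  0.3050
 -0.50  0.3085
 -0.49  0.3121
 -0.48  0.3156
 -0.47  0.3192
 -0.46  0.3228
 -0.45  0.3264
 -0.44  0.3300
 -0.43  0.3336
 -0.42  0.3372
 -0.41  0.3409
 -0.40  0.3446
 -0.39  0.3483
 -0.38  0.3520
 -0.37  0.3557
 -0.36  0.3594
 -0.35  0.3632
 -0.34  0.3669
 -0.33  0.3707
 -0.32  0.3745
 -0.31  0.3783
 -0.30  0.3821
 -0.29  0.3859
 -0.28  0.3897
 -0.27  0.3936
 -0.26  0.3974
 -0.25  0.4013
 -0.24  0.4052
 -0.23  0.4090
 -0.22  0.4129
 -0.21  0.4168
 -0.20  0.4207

σ√T = 0.42·√0.6667 = 0.3429
d₁ = [ln(165/140) + (0.019 − 0.05 + 0.42²/2)·0.6667] / 0.3429 = [0.1643 + 0.0381] / 0.3429 = 0.5903 ≈ 0.59
d₂ = d₁ − σ√T = 0.5903 − 0.3429 = 0.2474 ≈ 0.25
e^(−qT) = e^(−0.05·0.6667) = 0.9672;  e^(−rT) = e^(−0.019·0.6667) = 0.9874
P = 140·0.9874·N(-0.25) − 165·0.9672·N(-0.59) = 140·0.9874·0.4013 − 165·0.9672·0.2776 = 55.4741 − 44.3016 = 11.1725

€11.17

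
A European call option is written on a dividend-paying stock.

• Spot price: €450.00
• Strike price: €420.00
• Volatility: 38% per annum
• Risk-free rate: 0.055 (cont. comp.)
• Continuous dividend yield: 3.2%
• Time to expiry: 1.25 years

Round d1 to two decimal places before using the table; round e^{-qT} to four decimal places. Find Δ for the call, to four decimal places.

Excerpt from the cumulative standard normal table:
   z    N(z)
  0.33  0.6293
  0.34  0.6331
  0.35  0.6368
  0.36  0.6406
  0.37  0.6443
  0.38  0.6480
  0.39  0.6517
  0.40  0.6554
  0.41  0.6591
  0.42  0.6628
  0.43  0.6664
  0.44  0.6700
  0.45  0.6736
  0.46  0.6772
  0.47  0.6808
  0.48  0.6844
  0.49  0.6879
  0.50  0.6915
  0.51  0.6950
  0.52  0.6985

0.6437

σ√T = 0.38·√1.25 = 0.4249
d₁ = [ln(450/420) + (0.055 − 0.032 + ½·0.38²)·1.25] / (σ√T) = (0.0690 + 0.1190) / 0.4249 = 0.4425 which rounds to 0.44
N(d₁) = N(0.44) = 0.6700
Δ_call = exp(−qT)·N(d₁) = 0.9608·0.6700 = 0.6437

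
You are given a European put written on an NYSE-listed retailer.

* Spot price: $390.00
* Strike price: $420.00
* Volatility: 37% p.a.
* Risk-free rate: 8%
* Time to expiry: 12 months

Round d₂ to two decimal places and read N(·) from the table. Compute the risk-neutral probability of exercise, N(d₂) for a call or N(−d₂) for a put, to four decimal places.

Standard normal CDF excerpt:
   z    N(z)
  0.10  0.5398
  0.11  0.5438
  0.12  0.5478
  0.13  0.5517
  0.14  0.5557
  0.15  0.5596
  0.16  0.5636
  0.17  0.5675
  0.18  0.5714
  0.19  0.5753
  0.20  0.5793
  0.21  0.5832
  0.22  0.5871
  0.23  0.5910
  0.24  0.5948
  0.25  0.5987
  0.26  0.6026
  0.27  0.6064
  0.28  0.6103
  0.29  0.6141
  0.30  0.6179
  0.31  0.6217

T = 1;  σ√T = 0.3700
d₁ = [ln(390/420) + (0.08 + 0.37²/2)·1] / 0.3700 = [-0.0741 + 0.1484] / 0.3700 = 0.2009 ≈ 0.20
d₂ = d₁ − σ√T = 0.2009 − 0.3700 = -0.1691 ≈ -0.17
Pr(exercise) under Q = N(−d₂) = N(0.17) = 0.5675

0.5675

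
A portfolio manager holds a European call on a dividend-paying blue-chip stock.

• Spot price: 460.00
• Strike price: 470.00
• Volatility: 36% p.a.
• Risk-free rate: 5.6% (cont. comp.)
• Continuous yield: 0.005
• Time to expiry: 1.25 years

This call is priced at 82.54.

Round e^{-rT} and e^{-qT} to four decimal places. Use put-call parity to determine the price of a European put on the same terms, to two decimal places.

exp(−qT) = exp(−0.005·1.25) = 0.9938;  exp(−rT) = exp(−0.056·1.25) = 0.9324
Put-call parity: C − P = S·e^(−qT) − K·e^(−rT) = 460·0.9938 − 470·0.9324 = 457.1480 − 438.2280 = 18.9200
P = C − (C − P) = 82.54 − (18.9200) = 63.6200

63.62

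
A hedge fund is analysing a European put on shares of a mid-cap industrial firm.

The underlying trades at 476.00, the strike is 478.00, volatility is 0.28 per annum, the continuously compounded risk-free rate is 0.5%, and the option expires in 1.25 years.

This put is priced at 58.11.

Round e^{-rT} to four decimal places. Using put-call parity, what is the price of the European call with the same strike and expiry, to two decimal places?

e^(−rT) = e^(−0.005·1.25) = 0.9938
Put-call parity: C − P = S − K·e^(−rT) = 476 − 478·0.9938 = 476 − 475.0364 = 0.9636
C = P + (C − P) = 58.11 + (0.9636) = 59.0736

59.07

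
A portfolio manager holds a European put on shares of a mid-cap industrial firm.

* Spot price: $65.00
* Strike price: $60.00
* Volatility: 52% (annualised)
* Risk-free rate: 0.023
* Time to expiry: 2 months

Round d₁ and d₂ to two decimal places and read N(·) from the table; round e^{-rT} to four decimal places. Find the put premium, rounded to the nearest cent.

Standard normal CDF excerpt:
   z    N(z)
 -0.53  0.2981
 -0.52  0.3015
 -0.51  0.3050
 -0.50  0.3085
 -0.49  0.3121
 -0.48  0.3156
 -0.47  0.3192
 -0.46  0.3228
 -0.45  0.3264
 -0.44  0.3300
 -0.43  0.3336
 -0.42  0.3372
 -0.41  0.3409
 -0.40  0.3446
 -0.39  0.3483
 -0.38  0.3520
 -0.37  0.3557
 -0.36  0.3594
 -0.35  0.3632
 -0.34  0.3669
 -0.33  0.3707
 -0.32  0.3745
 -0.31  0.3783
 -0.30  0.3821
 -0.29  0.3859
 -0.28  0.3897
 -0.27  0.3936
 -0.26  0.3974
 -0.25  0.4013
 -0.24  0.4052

$3.01

σ√T = 0.52·√0.1667 = 0.2123
d₁ = [ln(65/60) + (0.023 + 0.52²/2)·0.1667] / 0.2123 = [0.0800 + 0.0264] / 0.2123 = 0.5012 → 0.50
d₂ = d₁ − σ√T = 0.5012 − 0.2123 = 0.2890 → 0.29
exp(−rT) = exp(−0.023·0.1667) = 0.9962
N(−d₂) = N(-0.29) = 0.3859;  N(−d₁) = N(-0.50) = 0.3085
P = 60·0.9962·0.3859 − 65·0.3085 = 23.0660 − 20.0525 = 3.0135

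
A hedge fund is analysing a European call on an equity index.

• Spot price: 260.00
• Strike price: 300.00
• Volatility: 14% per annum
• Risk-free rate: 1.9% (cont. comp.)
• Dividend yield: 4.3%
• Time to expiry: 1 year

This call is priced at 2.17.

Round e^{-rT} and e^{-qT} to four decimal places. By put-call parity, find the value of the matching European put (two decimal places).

exp(−qT) = exp(−0.043·1) = 0.9579;  exp(−rT) = exp(−0.019·1) = 0.9812
Put-call parity: C − P = S·e^(−qT) − K·e^(−rT) = 260·0.9579 − 300·0.9812 = 249.0540 − 294.3600 = -45.3060
P = C − (C − P) = 2.17 − (-45.3060) = 47.4760

47.48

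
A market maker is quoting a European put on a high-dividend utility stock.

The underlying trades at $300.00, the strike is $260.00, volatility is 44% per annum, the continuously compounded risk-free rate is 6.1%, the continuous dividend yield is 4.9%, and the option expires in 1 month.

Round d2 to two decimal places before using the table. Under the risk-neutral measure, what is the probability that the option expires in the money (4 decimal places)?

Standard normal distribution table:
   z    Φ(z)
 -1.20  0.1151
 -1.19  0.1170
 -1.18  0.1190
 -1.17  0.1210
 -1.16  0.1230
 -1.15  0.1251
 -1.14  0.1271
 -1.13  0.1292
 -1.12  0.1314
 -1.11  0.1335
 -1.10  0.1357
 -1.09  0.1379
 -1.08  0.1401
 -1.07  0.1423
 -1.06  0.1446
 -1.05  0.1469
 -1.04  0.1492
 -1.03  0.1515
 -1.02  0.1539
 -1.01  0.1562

T = 0.08333;  σ√T = 0.1270
d₁ = [ln(300/260) + (0.061 − 0.049 + 0.44²/2)·0.08333] / 0.1270 = [0.1431 + 0.0091] / 0.1270 = 1.1980 → 1.20
d₂ = d₁ − σ√T = 1.1980 − 0.1270 = 1.0710 → 1.07
Pr(exercise) under Q = N(−d₂) = N(-1.07) = 0.1423

0.1423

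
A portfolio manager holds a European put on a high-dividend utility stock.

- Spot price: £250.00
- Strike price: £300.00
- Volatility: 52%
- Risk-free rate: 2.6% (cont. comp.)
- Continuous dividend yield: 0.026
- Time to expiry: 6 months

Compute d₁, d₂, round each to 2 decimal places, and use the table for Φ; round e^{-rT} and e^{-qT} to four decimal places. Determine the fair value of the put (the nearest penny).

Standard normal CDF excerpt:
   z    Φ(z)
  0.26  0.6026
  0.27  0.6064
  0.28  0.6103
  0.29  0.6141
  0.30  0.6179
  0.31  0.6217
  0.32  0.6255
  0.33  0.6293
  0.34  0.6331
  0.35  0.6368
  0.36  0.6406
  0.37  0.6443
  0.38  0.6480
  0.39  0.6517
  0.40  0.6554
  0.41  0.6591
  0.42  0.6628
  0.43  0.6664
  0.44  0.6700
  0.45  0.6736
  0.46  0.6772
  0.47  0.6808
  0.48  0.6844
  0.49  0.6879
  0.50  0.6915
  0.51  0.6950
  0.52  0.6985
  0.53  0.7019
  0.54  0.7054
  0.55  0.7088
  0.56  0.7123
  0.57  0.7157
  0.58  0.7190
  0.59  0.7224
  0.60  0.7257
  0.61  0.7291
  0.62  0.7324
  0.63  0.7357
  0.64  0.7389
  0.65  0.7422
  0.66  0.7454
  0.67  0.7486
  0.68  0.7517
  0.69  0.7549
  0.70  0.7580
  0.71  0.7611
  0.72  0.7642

T = 0.5;  σ√T = 0.3677
ln(S/K) + (r − q + σ²/2)T = ln(250/300) + (0.026 − 0.026 + 0.52²/2)·0.5 = -0.1823 + 0.0676 = -0.1147
d₁ = -0.1147 / 0.3677 = -0.3120 ⇒ -0.31
d₂ = d₁ − σ√T = -0.3120 − 0.3677 = -0.6797 ⇒ -0.68
e^(−qT) = e^(−0.026·0.5) = 0.9871;  e^(−rT) = e^(−0.026·0.5) = 0.9871
N(−d₂) = N(0.68) = 0.7517;  N(−d₁) = N(0.31) = 0.6217
P = 300·0.9871·0.7517 − 250·0.9871·0.6217 = 222.6009 − 153.4200 = 69.1809

£69.18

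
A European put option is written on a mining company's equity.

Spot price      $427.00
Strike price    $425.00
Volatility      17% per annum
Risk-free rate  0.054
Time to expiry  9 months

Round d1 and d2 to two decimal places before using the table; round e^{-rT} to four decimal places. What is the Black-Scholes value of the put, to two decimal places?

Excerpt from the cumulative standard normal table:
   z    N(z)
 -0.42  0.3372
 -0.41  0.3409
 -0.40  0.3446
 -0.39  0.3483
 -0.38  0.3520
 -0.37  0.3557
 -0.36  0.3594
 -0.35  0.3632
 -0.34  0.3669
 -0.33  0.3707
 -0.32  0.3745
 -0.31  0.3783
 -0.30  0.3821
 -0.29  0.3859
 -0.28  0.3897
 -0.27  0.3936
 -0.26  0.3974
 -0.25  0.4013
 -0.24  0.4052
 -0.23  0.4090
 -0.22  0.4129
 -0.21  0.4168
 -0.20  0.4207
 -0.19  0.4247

$16.62

σ√T = 0.17 × 0.8660 = 0.1472
d₁ = [ln(427/425) + (0.054 + 0.17²/2)·0.75] / 0.1472 = [0.0047 + 0.0513] / 0.1472 = 0.3806 which rounds to 0.38
d₂ = d₁ − σ√T = 0.3806 − 0.1472 = 0.2334 which rounds to 0.23
exp(−rT) = exp(−0.054·0.75) = 0.9603
P = 425·0.9603·N(-0.23) − 427·N(-0.38) = 425·0.9603·0.4090 − 427·0.3520 = 166.9241 − 150.3040 = 16.6201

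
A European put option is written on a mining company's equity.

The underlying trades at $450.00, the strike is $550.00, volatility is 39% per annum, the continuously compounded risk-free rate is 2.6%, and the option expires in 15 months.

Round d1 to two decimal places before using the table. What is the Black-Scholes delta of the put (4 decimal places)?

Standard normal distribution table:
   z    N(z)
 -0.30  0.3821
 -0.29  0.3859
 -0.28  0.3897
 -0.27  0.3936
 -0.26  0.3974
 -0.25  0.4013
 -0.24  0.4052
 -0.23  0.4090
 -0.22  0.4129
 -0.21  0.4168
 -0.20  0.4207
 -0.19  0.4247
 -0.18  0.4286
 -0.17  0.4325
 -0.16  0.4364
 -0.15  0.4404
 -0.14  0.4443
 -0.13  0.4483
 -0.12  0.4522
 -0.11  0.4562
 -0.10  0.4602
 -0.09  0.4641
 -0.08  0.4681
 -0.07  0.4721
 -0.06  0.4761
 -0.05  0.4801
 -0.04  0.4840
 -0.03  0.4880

T = 1.25;  σ√T = 0.4360
d₁ = [ln(450/550) + (0.026 + 0.39²/2)·1.25] / 0.4360 = [-0.2007 + 0.1276] / 0.4360 = -0.1677 → -0.17
N(d₁) = N(-0.17) = 0.4325
Δ_put = N(d₁) − 1 = 0.4325 − 1 = -0.5675

-0.5675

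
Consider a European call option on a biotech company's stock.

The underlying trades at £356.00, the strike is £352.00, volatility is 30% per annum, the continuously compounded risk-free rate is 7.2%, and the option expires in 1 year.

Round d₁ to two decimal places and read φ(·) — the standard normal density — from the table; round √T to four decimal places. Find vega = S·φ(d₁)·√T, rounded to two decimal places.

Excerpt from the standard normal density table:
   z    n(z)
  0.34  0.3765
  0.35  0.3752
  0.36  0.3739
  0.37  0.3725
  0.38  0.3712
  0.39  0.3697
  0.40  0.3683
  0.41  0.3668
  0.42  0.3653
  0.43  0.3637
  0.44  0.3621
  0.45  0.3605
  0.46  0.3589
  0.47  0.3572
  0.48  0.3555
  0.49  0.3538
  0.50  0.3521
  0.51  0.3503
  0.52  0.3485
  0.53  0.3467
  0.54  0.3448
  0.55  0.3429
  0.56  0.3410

T = 1;  σ√T = 0.3000
ln(S/K) + (r + σ²/2)T = ln(356/352) + (0.072 + 0.3²/2)·1 = 0.0113 + 0.1170 = 0.1283
d₁ = 0.1283 / 0.3000 = 0.4277 ⇒ 0.43
√T = √1 = 1.0000
φ(d₁) = φ(0.43) = 0.3637
vega = S·φ(d₁)·√T = 356·0.3637·1.0000 = 129.4772
(The put has the same vega.)

129.48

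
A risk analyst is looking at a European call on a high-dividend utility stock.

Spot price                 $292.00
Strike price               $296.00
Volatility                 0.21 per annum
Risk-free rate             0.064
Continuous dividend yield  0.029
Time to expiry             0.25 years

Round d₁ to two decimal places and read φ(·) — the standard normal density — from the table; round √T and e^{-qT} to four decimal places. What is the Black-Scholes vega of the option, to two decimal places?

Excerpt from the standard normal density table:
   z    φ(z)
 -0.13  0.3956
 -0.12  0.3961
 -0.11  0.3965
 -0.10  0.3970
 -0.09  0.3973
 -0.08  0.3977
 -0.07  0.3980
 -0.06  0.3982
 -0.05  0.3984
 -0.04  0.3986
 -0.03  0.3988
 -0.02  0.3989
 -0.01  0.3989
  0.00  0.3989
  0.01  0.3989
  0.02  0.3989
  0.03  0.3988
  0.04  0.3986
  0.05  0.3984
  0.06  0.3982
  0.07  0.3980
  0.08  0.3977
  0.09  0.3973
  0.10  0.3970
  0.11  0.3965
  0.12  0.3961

57.82

σ√T = 0.21 × 0.5000 = 0.1050
d₁ = [ln(292/296) + (0.064 − 0.029 + 0.21²/2)·0.25] / 0.1050 = [-0.0136 + 0.0143] / 0.1050 = 0.0063 ≈ 0.01
√T = √0.25 = 0.5000
φ(d₁) = φ(0.01) = 0.3989
e^(−qT) = e^(−0.029·0.25) = 0.9928
vega = S·e^(−qT)·φ(d₁)·√T = 292·0.9928·0.3989·0.5000 = 57.8201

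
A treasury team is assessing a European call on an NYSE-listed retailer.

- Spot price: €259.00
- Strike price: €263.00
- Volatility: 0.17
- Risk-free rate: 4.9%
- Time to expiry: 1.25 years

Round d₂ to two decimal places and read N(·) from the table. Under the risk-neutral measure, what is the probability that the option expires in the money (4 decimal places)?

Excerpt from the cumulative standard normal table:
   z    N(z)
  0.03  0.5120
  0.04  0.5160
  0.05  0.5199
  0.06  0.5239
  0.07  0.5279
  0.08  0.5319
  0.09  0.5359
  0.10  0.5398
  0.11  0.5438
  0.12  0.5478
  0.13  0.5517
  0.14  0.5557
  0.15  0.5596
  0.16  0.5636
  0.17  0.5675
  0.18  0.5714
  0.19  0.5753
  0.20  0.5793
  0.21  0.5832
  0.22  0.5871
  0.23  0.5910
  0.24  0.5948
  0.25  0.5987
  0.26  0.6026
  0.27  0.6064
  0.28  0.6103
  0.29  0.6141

σ√T = 0.17 × 1.1180 = 0.1901
d₁ = [ln(259/263) + (0.049 + 0.17²/2)·1.25] / 0.1901 = [-0.0153 + 0.0793] / 0.1901 = 0.3367 which rounds to 0.34
d₂ = d₁ − σ√T = 0.3367 − 0.1901 = 0.1466 which rounds to 0.15
Risk-neutral Pr[S_T > K] = N(d₂) = N(0.15) = 0.5596

0.5596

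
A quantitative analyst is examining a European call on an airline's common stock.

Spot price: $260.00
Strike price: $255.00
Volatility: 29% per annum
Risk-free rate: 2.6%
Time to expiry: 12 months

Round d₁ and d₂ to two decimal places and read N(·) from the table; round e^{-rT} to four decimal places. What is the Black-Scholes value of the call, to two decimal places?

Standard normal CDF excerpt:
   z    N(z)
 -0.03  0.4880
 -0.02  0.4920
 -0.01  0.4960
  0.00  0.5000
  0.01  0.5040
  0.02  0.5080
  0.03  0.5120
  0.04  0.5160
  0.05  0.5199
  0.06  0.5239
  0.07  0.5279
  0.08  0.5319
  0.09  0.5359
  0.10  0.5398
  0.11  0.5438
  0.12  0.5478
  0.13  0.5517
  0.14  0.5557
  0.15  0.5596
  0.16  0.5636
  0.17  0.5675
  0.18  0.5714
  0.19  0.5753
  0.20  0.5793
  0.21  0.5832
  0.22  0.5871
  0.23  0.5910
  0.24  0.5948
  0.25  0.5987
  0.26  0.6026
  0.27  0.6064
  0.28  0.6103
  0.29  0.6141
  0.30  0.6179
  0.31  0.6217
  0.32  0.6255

σ√T = 0.29 × 1.0000 = 0.2900
d₁ = [ln(260/255) + (0.026 + 0.29²/2)·1] / 0.2900 = [0.0194 + 0.0680] / 0.2900 = 0.3016 ⇒ 0.30
d₂ = d₁ − σ√T = 0.3016 − 0.2900 = 0.0116 ⇒ 0.01
exp(−rT) = exp(−0.026·1) = 0.9743
C = 260·N(0.30) − 255·0.9743·N(0.01) = 260·0.6179 − 255·0.9743·0.5040 = 160.6540 − 125.2170 = 35.4370

$35.44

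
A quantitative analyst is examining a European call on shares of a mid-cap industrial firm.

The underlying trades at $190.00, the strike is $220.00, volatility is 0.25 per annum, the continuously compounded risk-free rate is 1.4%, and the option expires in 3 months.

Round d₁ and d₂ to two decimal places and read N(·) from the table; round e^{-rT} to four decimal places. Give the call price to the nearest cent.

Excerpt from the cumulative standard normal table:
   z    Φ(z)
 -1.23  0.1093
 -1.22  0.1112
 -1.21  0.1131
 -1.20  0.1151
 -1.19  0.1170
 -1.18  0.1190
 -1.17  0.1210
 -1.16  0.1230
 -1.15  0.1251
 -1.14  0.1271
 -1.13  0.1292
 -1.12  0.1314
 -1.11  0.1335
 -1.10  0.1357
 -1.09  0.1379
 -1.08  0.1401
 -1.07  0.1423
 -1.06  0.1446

$1.82

σ√T = 0.25 × 0.5000 = 0.1250
d₁ = [ln(190/220) + (0.014 + 0.25²/2)·0.25] / 0.1250 = [-0.1466 + 0.0113] / 0.1250 = -1.0823 → -1.08
d₂ = d₁ − σ√T = -1.0823 − 0.1250 = -1.2073 → -1.21
e^(−rT) = e^(−0.014·0.25) = 0.9965
N(d₁) = N(-1.08) = 0.1401;  N(d₂) = N(-1.21) = 0.1131
C = 190·0.1401 − 220·0.9965·0.1131 = 26.6190 − 24.7949 = 1.8241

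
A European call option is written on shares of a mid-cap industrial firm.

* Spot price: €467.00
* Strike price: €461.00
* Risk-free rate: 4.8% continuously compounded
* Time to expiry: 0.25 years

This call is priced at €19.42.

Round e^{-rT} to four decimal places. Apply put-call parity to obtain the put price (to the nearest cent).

exp(−rT) = exp(−0.048·0.25) = 0.9881
Put-call parity: C − P = S − K·e^(−rT) = 467 − 461·0.9881 = 467 − 455.5141 = 11.4859
P = C − (C − P) = 19.42 − (11.4859) = 7.9341

€7.93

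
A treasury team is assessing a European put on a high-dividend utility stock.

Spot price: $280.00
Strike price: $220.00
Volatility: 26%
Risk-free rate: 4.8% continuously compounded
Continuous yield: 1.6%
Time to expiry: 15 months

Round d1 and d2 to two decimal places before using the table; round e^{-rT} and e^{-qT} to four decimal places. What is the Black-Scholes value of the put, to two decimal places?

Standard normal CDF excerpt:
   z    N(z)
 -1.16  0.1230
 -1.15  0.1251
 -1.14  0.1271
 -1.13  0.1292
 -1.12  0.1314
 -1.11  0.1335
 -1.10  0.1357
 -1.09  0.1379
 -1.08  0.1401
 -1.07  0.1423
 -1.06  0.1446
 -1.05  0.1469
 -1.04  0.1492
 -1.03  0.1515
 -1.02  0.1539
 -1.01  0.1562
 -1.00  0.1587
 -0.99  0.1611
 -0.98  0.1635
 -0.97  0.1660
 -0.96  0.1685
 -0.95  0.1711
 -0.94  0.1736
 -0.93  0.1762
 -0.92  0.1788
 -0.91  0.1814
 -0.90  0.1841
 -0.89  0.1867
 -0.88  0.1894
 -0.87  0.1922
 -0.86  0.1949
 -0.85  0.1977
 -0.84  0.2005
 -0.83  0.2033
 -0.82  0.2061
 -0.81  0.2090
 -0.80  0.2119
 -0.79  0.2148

$6.06

σ√T = 0.26·√1.25 = 0.2907
ln(S/K) + (r − q + σ²/2)T = ln(280/220) + (0.048 − 0.016 + 0.26²/2)·1.25 = 0.2412 + 0.0822 = 0.3234
d₁ = 0.3234 / 0.2907 = 1.1126 → 1.11
d₂ = d₁ − σ√T = 1.1126 − 0.2907 = 0.8219 → 0.82
e^(−qT) = e^(−0.016·1.25) = 0.9802;  e^(−rT) = e^(−0.048·1.25) = 0.9418
P = 220·0.9418·N(-0.82) − 280·0.9802·N(-1.11) = 220·0.9418·0.2061 − 280·0.9802·0.1335 = 42.7031 − 36.6399 = 6.0632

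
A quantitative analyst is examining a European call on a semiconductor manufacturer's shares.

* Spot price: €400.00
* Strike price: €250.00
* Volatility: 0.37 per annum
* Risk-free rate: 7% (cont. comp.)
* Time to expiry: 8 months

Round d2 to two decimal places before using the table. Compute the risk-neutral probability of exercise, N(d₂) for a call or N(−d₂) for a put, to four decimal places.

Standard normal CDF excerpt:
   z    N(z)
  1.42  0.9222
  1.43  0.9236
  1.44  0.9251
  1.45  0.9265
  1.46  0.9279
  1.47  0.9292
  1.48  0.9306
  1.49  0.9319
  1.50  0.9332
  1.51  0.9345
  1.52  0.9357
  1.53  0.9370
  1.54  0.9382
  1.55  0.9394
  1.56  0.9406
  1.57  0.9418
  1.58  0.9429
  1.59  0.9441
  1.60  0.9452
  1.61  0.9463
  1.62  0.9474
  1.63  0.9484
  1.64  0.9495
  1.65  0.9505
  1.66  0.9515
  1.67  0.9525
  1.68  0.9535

σ√T = 0.37·√0.6667 = 0.3021
d₁ = [ln(400/250) + (0.07 + ½·0.37²)·0.6667] / (σ√T) = (0.4700 + 0.0923) / 0.3021 = 1.8613 ⇒ 1.86
d₂ = 1.8613 − 0.3021 = 1.5592 ⇒ 1.56
Risk-neutral Pr[S_T > K] = N(d₂) = N(1.56) = 0.9406

0.9406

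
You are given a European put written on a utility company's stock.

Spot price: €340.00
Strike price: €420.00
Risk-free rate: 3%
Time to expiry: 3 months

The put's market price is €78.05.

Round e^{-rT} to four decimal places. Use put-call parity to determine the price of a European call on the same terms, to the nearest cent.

€1.20

exp(−rT) = exp(−0.03·0.25) = 0.9925
Put-call parity: C − P = S − K·e^(−rT) = 340 − 420·0.9925 = 340 − 416.8500 = -76.8500
C = P + (C − P) = 78.05 + (-76.8500) = 1.2000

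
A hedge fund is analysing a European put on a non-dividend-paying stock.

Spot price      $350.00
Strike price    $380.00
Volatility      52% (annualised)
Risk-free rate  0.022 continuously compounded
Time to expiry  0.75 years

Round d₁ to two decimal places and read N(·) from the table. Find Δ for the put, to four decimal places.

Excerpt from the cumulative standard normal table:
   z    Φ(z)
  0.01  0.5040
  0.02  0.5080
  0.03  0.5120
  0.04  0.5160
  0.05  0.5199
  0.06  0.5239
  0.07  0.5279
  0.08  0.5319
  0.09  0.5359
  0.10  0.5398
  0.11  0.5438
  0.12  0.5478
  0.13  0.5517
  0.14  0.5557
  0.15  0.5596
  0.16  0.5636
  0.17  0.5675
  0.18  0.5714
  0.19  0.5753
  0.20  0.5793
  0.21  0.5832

-0.4681

σ√T = 0.52·√0.75 = 0.4503
d₁ = [ln(350/380) + (0.022 + 0.52²/2)·0.75] / 0.4503 = [-0.0822 + 0.1179] / 0.4503 = 0.0792 → 0.08
N(d₁) = N(0.08) = 0.5319
Δ_put = N(d₁) − 1 = 0.5319 − 1 = -0.4681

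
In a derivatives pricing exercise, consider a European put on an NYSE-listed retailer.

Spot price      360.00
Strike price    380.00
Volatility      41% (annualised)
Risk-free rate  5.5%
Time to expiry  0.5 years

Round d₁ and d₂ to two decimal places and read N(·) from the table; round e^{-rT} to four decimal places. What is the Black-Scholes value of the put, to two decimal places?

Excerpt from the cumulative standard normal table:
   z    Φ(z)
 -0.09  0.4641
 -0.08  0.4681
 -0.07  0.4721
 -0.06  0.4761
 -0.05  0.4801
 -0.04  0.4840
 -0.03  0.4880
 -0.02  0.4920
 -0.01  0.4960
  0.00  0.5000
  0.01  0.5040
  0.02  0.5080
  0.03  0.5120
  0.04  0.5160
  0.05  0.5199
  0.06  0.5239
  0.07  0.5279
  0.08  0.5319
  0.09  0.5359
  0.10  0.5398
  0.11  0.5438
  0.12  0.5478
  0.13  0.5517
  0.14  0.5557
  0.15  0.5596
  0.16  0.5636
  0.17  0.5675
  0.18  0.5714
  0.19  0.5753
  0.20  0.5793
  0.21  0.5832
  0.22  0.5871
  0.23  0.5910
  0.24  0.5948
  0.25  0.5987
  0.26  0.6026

47.06

T = 0.5;  σ√T = 0.2899
d₁ = [ln(360/380) + (0.055 + 0.41²/2)·0.5] / 0.2899 = [-0.0541 + 0.0695] / 0.2899 = 0.0533 ≈ 0.05
d₂ = d₁ − σ√T = 0.0533 − 0.2899 = -0.2366 ≈ -0.24
e^(−rT) = e^(−0.055·0.5) = 0.9729
N(−d₂) = N(0.24) = 0.5948;  N(−d₁) = N(-0.05) = 0.4801
P = 380·0.9729·0.5948 − 360·0.4801 = 219.8987 − 172.8360 = 47.0627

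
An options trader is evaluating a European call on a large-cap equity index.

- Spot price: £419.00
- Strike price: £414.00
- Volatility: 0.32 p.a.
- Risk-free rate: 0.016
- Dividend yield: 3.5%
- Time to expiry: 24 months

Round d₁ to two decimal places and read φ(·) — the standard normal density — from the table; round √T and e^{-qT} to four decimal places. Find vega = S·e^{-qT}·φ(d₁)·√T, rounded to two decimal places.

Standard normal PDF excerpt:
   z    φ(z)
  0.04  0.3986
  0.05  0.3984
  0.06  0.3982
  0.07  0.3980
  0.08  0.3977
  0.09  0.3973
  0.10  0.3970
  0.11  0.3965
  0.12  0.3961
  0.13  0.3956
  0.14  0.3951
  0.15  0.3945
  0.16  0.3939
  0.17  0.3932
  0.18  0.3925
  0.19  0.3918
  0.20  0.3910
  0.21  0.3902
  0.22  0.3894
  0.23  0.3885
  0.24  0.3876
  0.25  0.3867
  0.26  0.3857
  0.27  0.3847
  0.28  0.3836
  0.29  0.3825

217.24

σ√T = 0.32 × 1.4142 = 0.4525
ln(S/K) + (r − q + σ²/2)T = ln(419/414) + (0.016 − 0.035 + 0.32²/2)·2 = 0.0120 + 0.0644 = 0.0764
d₁ = 0.0764 / 0.4525 = 0.1688 which rounds to 0.17
√T = √2 = 1.4142
φ(d₁) = φ(0.17) = 0.3932
e^(−qT) = e^(−0.035·2) = 0.9324
vega = S·e^(−qT)·φ(d₁)·√T = 419·0.9324·0.3932·1.4142 = 217.2404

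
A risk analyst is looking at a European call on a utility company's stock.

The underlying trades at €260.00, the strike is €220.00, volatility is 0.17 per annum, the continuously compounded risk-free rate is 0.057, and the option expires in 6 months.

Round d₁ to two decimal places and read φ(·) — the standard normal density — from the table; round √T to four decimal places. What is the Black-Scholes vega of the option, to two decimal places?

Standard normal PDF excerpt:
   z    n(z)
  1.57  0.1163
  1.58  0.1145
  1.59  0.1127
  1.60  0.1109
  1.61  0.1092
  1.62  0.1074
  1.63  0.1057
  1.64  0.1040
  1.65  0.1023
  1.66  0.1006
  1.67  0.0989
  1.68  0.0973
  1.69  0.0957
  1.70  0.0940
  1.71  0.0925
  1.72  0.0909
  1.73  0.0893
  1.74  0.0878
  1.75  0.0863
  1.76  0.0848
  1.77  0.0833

17.59

T = 0.5;  σ√T = 0.1202
d₁ = [ln(260/220) + (0.057 + 0.17²/2)·0.5] / 0.1202 = [0.1671 + 0.0357] / 0.1202 = 1.6869 which rounds to 1.69
√T = √0.5 = 0.7071
φ(d₁) = φ(1.69) = 0.0957
vega = S·φ(d₁)·√T = 260·0.0957·0.7071 = 17.5941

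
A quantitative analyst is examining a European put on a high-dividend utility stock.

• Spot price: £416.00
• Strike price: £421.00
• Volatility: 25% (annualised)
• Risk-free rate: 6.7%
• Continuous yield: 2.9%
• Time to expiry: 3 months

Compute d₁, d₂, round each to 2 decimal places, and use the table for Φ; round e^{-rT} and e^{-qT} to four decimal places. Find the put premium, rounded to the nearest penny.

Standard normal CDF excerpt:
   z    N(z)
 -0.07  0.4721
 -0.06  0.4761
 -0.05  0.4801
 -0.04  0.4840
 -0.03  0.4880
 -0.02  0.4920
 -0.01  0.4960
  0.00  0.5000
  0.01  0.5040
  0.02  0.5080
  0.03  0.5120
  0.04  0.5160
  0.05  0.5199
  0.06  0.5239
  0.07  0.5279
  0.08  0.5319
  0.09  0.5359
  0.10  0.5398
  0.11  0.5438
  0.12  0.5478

£20.32

T = 0.25;  σ√T = 0.1250
ln(S/K) + (r − q + σ²/2)T = ln(416/421) + (0.067 − 0.029 + 0.25²/2)·0.25 = -0.0119 + 0.0173 = 0.0054
d₁ = 0.0054 / 0.1250 = 0.0429 ⇒ 0.04
d₂ = d₁ − σ√T = 0.0429 − 0.1250 = -0.0821 ⇒ -0.08
e^(−qT) = e^(−0.029·0.25) = 0.9928;  e^(−rT) = e^(−0.067·0.25) = 0.9834
P = 421·0.9834·N(0.08) − 416·0.9928·N(-0.04) = 421·0.9834·0.5319 − 416·0.9928·0.4840 = 220.2127 − 199.8943 = 20.3183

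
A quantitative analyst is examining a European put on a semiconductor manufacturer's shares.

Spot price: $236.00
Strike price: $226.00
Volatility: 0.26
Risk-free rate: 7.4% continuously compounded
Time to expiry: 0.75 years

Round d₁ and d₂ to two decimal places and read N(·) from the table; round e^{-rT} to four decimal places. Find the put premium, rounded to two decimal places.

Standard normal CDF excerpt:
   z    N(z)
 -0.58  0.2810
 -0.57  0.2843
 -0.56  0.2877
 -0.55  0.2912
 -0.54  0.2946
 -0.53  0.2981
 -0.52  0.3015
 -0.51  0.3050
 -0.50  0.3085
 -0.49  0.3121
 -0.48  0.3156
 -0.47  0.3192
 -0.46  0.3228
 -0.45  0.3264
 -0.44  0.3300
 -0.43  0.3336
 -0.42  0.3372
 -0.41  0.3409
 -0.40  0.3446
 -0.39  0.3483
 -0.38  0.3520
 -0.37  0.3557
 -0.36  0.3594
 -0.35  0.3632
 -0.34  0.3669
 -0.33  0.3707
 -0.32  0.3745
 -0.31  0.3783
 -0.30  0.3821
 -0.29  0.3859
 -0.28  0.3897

T = 0.75;  σ√T = 0.2252
ln(S/K) + (r + σ²/2)T = ln(236/226) + (0.074 + 0.26²/2)·0.75 = 0.0433 + 0.0809 = 0.1241
d₁ = 0.1241 / 0.2252 = 0.5514 which rounds to 0.55
d₂ = d₁ − σ√T = 0.5514 − 0.2252 = 0.3262 which rounds to 0.33
e^(−rT) = e^(−0.074·0.75) = 0.9460
N(−d₂) = N(-0.33) = 0.3707;  N(−d₁) = N(-0.55) = 0.2912
P = 226·0.9460·0.3707 − 236·0.2912 = 79.2542 − 68.7232 = 10.5310

$10.53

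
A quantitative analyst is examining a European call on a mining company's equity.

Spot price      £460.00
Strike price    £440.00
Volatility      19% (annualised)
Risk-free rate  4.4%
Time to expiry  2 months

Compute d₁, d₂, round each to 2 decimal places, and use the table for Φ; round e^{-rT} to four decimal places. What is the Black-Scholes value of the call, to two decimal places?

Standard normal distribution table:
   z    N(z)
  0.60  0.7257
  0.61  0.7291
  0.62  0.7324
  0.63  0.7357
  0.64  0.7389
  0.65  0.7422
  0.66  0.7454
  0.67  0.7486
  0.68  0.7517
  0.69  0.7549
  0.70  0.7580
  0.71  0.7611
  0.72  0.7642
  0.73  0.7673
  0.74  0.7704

σ√T = 0.19·√0.1667 = 0.0776
d₁ = [ln(460/440) + (0.044 + 0.19²/2)·0.1667] / 0.0776 = [0.0445 + 0.0103] / 0.0776 = 0.7064 which rounds to 0.71
d₂ = d₁ − σ√T = 0.7064 − 0.0776 = 0.6288 which rounds to 0.63
exp(−rT) = exp(−0.044·0.1667) = 0.9927
N(d₁) = N(0.71) = 0.7611;  N(d₂) = N(0.63) = 0.7357
C = 460·0.7611 − 440·0.9927·0.7357 = 350.1060 − 321.3449 = 28.7611

£28.76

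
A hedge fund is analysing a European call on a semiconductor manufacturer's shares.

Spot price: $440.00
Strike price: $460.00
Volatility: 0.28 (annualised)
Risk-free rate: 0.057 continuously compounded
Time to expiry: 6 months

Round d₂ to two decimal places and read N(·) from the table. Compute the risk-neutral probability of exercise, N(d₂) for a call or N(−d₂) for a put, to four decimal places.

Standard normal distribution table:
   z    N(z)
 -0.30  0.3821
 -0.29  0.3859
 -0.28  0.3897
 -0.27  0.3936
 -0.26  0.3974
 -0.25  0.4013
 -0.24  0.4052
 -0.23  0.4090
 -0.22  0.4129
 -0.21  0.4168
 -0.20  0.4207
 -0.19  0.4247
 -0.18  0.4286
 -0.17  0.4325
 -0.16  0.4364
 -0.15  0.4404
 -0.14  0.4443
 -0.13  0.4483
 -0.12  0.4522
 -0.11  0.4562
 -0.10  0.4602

0.4286

σ√T = 0.28·√0.5 = 0.1980
d₁ = [ln(440/460) + (0.057 + 0.28²/2)·0.5] / 0.1980 = [-0.0445 + 0.0481] / 0.1980 = 0.0184 ≈ 0.02
d₂ = d₁ − σ√T = 0.0184 − 0.1980 = -0.1796 ≈ -0.18
Risk-neutral Pr[S_T > K] = N(d₂) = N(-0.18) = 0.4286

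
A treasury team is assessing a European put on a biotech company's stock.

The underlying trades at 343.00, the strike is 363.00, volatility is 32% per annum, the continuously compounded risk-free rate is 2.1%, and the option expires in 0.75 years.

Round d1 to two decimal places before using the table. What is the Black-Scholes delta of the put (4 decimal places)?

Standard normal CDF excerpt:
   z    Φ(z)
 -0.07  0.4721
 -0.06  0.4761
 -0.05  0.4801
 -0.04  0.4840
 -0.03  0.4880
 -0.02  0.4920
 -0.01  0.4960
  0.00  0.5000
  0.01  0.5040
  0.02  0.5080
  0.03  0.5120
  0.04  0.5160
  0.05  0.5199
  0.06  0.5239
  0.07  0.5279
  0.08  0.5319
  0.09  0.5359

-0.5040

σ√T = 0.32·√0.75 = 0.2771
d₁ = [ln(343/363) + (0.021 + 0.32²/2)·0.75] / 0.2771 = [-0.0567 + 0.0542] / 0.2771 = -0.0091 → -0.01
N(d₁) = N(-0.01) = 0.4960
Δ_put = N(d₁) − 1 = 0.4960 − 1 = -0.5040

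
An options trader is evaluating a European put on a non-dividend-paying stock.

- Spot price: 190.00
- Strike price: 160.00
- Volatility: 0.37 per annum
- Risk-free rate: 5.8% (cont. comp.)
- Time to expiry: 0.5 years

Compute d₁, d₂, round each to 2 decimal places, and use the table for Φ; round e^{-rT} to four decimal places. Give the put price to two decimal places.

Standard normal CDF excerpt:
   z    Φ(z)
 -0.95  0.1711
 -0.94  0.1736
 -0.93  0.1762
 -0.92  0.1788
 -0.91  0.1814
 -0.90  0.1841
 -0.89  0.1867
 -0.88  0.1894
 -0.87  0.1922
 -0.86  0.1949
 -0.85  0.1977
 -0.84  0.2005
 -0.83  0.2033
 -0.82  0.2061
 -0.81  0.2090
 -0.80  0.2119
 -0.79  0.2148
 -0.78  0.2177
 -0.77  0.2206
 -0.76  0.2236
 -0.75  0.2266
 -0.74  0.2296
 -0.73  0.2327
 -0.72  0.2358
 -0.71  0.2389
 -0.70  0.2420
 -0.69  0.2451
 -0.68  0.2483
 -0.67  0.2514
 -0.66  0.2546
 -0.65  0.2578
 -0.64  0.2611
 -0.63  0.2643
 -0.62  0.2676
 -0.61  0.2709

σ√T = 0.37·√0.5 = 0.2616
d₁ = [ln(190/160) + (0.058 + 0.37²/2)·0.5] / 0.2616 = [0.1719 + 0.0632] / 0.2616 = 0.8985 ⇒ 0.90
d₂ = d₁ − σ√T = 0.8985 − 0.2616 = 0.6369 ⇒ 0.64
exp(−rT) = exp(−0.058·0.5) = 0.9714
N(−d₂) = N(-0.64) = 0.2611;  N(−d₁) = N(-0.90) = 0.1841
P = 160·0.9714·0.2611 − 190·0.1841 = 40.5812 − 34.9790 = 5.6022

5.60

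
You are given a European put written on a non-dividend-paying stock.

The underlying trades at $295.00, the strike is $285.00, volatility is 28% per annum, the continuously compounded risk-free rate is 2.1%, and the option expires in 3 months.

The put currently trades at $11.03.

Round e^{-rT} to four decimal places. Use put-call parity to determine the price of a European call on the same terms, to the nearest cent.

$22.51

exp(−rT) = exp(−0.021·0.25) = 0.9948
Put-call parity: C − P = S − K·e^(−rT) = 295 − 285·0.9948 = 295 − 283.5180 = 11.4820
C = P + (C − P) = 11.03 + (11.4820) = 22.5120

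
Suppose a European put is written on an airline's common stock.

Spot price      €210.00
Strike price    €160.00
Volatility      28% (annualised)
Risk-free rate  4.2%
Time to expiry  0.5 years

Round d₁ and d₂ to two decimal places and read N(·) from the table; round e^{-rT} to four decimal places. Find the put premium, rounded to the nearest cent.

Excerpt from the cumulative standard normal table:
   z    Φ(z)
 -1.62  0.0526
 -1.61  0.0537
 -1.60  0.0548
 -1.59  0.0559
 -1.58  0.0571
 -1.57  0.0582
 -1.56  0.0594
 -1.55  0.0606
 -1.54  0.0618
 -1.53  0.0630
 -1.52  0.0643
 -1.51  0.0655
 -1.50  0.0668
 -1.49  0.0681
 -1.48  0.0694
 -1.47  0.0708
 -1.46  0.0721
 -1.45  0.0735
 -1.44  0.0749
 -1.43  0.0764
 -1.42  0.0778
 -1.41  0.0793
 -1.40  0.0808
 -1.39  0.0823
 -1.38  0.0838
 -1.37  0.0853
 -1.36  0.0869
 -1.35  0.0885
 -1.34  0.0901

σ√T = 0.28·√0.5 = 0.1980
d₁ = [ln(210/160) + (0.042 + ½·0.28²)·0.5] / (σ√T) = (0.2719 + 0.0406) / 0.1980 = 1.5785 ≈ 1.58
d₂ = 1.5785 − 0.1980 = 1.3805 ≈ 1.38
exp(−rT) = exp(−0.042·0.5) = 0.9792
N(−d₂) = N(-1.38) = 0.0838;  N(−d₁) = N(-1.58) = 0.0571
P = 160·0.9792·0.0838 − 210·0.0571 = 13.1291 − 11.9910 = 1.1381

€1.14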